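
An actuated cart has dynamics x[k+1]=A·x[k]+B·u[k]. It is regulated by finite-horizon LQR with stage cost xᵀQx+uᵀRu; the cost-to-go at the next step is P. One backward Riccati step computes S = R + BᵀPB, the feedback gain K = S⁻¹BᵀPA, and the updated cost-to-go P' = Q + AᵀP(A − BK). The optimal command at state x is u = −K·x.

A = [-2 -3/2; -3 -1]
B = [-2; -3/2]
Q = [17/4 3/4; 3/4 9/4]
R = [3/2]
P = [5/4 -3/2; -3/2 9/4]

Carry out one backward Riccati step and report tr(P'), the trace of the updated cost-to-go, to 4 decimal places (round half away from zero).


BᵀP = [-0.2500 -0.3750]
S = R + BᵀPB = [3/2] + [1.0625] = [2.5625]
BᵀPA = [1.6250 0.7500]
K = S⁻¹·BᵀPA = [0.6341 0.2927]
A−BK = [-0.7317 -0.9146; -2.0488 -0.5610]
AᵀP(A−BK) = [6.2195 0.2744; 0.2744 0.3430]
P' = Q + AᵀP(A−BK) = [10.4695 1.0244; 1.0244 2.5930]
tr(P') = 13.0625

13.0625


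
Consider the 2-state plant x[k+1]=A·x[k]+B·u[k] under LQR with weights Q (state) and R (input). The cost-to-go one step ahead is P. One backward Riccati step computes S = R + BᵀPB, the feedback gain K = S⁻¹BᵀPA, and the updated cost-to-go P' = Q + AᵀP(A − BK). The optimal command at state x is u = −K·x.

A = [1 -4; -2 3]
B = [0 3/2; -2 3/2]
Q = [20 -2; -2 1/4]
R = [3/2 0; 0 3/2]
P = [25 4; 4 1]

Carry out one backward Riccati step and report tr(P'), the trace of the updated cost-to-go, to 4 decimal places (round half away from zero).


BᵀP = [-8.0000 -2.0000; 43.5000 7.5000]
S = R + BᵀPB = [3/2 0; 0 3/2] + [4.0000 -15.0000; -15.0000 76.5000] = [5.5000 -15.0000; -15.0000 78.0000]
BᵀPA = [-4.0000 26.0000; 28.5000 -151.5000]
K = S⁻¹·BᵀPA = [0.5662 -1.1985; 0.4743 -2.1728]
A−BK = [0.2886 -0.7408; -1.5790 3.8621]
AᵀP(A−BK) = [1.7482 -4.8695; -4.8695 14.9835]
P' = Q + AᵀP(A−BK) = [21.7482 -6.8695; -6.8695 15.2335]
tr(P') = 36.9816

36.9816


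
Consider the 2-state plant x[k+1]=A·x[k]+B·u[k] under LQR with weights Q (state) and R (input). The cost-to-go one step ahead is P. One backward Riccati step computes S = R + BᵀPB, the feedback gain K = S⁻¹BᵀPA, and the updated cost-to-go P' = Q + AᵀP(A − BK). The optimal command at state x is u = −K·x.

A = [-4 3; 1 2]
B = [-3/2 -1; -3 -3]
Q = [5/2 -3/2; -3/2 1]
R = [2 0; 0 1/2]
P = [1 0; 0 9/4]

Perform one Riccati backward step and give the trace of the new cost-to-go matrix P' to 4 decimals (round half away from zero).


24.6123

BᵀP = [-1.5000 -6.7500; -1.0000 -6.7500]
S = R + BᵀPB = [2 0; 0 1/2] + [22.5000 21.7500; 21.7500 21.2500] = [24.5000 21.7500; 21.7500 21.7500]
BᵀPA = [-0.7500 -18.0000; -2.7500 -16.5000]
K = S⁻¹·BᵀPA = [0.7273 -0.5455; -0.8537 -0.2132]
A−BK = [-3.7628 1.9687; 0.6207 -0.2759]
AᵀP(A−BK) = [16.4478 -8.4953; -8.4953 4.6646]
P' = Q + AᵀP(A−BK) = [18.9478 -9.9953; -9.9953 5.6646]
tr(P') = 24.6123


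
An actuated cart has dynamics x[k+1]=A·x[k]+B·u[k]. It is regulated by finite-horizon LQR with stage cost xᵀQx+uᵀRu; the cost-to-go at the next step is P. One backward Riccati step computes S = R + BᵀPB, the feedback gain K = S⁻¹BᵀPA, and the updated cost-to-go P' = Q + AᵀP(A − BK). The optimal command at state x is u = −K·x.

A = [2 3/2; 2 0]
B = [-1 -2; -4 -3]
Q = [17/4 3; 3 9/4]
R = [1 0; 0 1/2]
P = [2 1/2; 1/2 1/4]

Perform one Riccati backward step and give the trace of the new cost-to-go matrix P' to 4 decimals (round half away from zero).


7.3504

BᵀP = [-4.0000 -1.5000; -5.5000 -1.7500]
S = R + BᵀPB = [1 0; 0 1/2] + [10.0000 12.5000; 12.5000 16.2500] = [11.0000 12.5000; 12.5000 16.7500]
BᵀPA = [-11.0000 -6.0000; -14.5000 -8.2500]
K = S⁻¹·BᵀPA = [-0.1071 0.0938; -0.7857 -0.5625]
A−BK = [0.3214 0.4688; -0.7857 -1.3125]
AᵀP(A−BK) = [0.4286 0.3750; 0.3750 0.4219]
P' = Q + AᵀP(A−BK) = [4.6786 3.3750; 3.3750 2.6719]
tr(P') = 7.3504


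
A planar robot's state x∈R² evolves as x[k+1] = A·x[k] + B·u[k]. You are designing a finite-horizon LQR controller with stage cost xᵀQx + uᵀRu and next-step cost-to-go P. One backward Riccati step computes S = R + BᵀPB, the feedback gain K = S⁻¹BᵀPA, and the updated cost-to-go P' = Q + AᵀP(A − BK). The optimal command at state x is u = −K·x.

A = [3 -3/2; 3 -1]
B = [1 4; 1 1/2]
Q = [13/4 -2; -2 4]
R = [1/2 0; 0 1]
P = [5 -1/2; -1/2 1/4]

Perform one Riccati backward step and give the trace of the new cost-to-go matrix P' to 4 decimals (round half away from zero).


8.7631

BᵀP = [4.5000 -0.2500; 19.7500 -1.8750]
S = R + BᵀPB = [1/2 0; 0 1] + [4.2500 17.8750; 17.8750 78.0625] = [4.7500 17.8750; 17.8750 79.0625]
BᵀPA = [12.7500 -6.5000; 53.6250 -27.7500]
K = S⁻¹·BᵀPA = [0.8834 -0.3190; 0.4785 -0.2789]
A−BK = [0.2025 -0.0655; 1.8773 -0.5416]
AᵀP(A−BK) = [1.3252 -0.4785; -0.4785 0.1880]
P' = Q + AᵀP(A−BK) = [4.5752 -2.4785; -2.4785 4.1880]
tr(P') = 8.7631


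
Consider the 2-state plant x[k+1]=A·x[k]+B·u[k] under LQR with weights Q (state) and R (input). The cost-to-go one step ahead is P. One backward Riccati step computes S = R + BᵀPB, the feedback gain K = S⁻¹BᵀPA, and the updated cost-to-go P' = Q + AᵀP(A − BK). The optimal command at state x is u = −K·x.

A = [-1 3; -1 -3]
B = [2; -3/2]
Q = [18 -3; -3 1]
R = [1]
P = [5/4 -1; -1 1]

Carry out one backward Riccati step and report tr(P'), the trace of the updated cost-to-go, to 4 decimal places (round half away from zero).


BᵀP = [4.0000 -3.5000]
S = R + BᵀPB = [1] + [13.2500] = [14.2500]
BᵀPA = [-0.5000 22.5000]
K = S⁻¹·BᵀPA = [-0.0351 1.5789]
A−BK = [-0.9298 -0.1579; -1.0526 -0.6316]
AᵀP(A−BK) = [0.2325 0.0395; 0.0395 2.7237]
P' = Q + AᵀP(A−BK) = [18.2325 -2.9605; -2.9605 3.7237]
tr(P') = 21.9561

21.9561


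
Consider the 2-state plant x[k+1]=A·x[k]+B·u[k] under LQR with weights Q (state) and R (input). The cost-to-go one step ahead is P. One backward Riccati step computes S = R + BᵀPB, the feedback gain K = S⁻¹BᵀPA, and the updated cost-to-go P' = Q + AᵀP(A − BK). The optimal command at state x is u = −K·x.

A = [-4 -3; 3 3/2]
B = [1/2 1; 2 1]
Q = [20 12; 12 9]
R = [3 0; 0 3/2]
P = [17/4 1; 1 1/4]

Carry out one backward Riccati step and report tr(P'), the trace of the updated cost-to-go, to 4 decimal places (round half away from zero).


BᵀP = [4.1250 1.0000; 5.2500 1.2500]
S = R + BᵀPB = [3 0; 0 3/2] + [4.0625 5.1250; 5.1250 6.5000] = [7.0625 5.1250; 5.1250 8.0000]
BᵀPA = [-13.5000 -10.8750; -17.2500 -13.8750]
K = S⁻¹·BᵀPA = [-0.6481 -0.5256; -1.7411 -1.3977]
A−BK = [-1.9349 -1.3395; 6.0372 3.9488]
AᵀP(A−BK) = [7.4674 5.9198; 5.9198 4.7041]
P' = Q + AᵀP(A−BK) = [27.4674 17.9198; 17.9198 13.7041]
tr(P') = 41.1715

41.1715


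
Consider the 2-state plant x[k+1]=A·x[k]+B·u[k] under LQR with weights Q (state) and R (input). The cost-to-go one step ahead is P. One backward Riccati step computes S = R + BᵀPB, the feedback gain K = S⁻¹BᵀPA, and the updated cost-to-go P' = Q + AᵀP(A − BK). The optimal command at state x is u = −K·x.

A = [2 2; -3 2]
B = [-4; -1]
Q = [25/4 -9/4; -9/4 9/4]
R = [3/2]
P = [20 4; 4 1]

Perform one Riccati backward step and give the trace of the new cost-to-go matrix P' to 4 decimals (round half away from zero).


11.7821

BᵀP = [-84.0000 -17.0000]
S = R + BᵀPB = [3/2] + [353.0000] = [354.5000]
BᵀPA = [-117.0000 -202.0000]
K = S⁻¹·BᵀPA = [-0.3300 -0.5698]
A−BK = [0.6798 -0.2793; -3.3300 1.4302]
AᵀP(A−BK) = [2.3850 -0.6685; -0.6685 0.8970]
P' = Q + AᵀP(A−BK) = [8.6350 -2.9185; -2.9185 3.1470]
tr(P') = 11.7821


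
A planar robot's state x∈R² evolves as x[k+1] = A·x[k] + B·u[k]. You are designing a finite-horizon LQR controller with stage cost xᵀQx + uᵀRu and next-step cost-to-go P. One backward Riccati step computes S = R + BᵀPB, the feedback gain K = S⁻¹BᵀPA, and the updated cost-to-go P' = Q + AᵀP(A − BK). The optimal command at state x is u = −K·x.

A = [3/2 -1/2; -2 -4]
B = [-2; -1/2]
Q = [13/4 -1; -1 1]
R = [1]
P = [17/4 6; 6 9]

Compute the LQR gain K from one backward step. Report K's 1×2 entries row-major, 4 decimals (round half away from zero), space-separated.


BᵀP = [-11.5000 -16.5000]
S = R + BᵀPB = [1] + [31.2500] = [32.2500]
BᵀPA = [15.7500 71.7500]
K = S⁻¹·BᵀPA = [0.4884 2.2248]
A−BK = [2.4767 3.9496; -1.7558 -2.8876]
AᵀP(A−BK) = [1.8706 3.7718; 3.7718 9.4327]
P' = Q + AᵀP(A−BK) = [5.1206 2.7718; 2.7718 10.4327]
tr(P') = 15.5533

0.4884 2.2248


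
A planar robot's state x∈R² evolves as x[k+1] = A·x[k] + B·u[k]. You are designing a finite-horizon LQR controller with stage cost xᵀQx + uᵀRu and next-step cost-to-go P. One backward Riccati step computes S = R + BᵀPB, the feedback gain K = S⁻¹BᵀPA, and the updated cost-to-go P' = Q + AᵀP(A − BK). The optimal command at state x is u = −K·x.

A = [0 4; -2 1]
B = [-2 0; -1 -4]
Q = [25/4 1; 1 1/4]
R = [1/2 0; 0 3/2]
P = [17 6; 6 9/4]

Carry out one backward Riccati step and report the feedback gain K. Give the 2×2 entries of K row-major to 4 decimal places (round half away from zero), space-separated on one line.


BᵀP = [-40.0000 -14.2500; -24.0000 -9.0000]
S = R + BᵀPB = [1/2 0; 0 3/2] + [94.2500 57.0000; 57.0000 36.0000] = [94.7500 57.0000; 57.0000 37.5000]
BᵀPA = [28.5000 -174.2500; 18.0000 -105.0000]
K = S⁻¹·BᵀPA = [0.1406 -1.8064; 0.2663 -0.0543]
A−BK = [0.2811 0.3872; -0.7941 -1.0234]
AᵀP(A−BK) = [0.1998 -0.0407; -0.0407 1.7861]
P' = Q + AᵀP(A−BK) = [6.4498 0.9593; 0.9593 2.0361]
tr(P') = 8.4858

0.1406 -1.8064 0.2663 -0.0543


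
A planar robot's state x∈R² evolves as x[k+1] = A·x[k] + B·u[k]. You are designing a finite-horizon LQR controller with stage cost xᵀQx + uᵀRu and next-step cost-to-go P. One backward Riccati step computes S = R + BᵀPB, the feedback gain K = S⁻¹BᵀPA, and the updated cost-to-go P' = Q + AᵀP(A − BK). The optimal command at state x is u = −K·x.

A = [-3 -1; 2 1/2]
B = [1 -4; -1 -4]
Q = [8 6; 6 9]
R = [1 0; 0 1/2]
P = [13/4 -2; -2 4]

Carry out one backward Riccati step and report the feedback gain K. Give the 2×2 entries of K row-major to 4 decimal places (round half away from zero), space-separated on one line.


-2.2927 -0.6878 0.1120 0.0583

BᵀP = [5.2500 -6.0000; -5.0000 -8.0000]
S = R + BᵀPB = [1 0; 0 1/2] + [11.2500 3.0000; 3.0000 52.0000] = [12.2500 3.0000; 3.0000 52.5000]
BᵀPA = [-27.7500 -8.2500; -1.0000 1.0000]
K = S⁻¹·BᵀPA = [-2.2927 -0.6878; 0.1120 0.0583]
A−BK = [-0.2594 -0.0788; 0.1551 0.0456]
AᵀP(A−BK) = [5.7388 1.7230; 1.7230 0.5176]
P' = Q + AᵀP(A−BK) = [13.7388 7.7230; 7.7230 9.5176]
tr(P') = 23.2565


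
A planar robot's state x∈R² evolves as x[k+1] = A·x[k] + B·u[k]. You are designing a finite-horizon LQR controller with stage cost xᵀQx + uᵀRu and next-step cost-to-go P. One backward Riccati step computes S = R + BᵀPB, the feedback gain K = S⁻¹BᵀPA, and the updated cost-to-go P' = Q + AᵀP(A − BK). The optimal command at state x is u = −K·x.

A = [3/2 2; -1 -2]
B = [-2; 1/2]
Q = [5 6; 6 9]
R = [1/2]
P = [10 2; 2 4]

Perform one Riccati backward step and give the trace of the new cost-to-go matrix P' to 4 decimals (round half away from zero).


BᵀP = [-19.0000 -2.0000]
S = R + BᵀPB = [1/2] + [37.0000] = [37.5000]
BᵀPA = [-26.5000 -34.0000]
K = S⁻¹·BᵀPA = [-0.7067 -0.9067]
A−BK = [0.0867 0.1867; -0.6467 -1.5467]
AᵀP(A−BK) = [1.7733 3.9733; 3.9733 9.1733]
P' = Q + AᵀP(A−BK) = [6.7733 9.9733; 9.9733 18.1733]
tr(P') = 24.9467

24.9467


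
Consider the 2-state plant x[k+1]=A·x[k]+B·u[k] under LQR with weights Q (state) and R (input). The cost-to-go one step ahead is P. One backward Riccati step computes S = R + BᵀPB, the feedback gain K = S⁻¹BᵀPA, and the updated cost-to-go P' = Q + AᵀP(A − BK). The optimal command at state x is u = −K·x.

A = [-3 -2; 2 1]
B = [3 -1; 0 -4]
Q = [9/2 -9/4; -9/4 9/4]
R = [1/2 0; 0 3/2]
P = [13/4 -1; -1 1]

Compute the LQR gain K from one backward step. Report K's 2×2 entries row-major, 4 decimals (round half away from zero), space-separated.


-1.1513 -0.7395 -0.4439 -0.2224

BᵀP = [9.7500 -3.0000; 0.7500 -3.0000]
S = R + BᵀPB = [1/2 0; 0 3/2] + [29.2500 2.2500; 2.2500 11.2500] = [29.7500 2.2500; 2.2500 12.7500]
BᵀPA = [-35.2500 -22.5000; -8.2500 -4.5000]
K = S⁻¹·BᵀPA = [-1.1513 -0.7395; -0.4439 -0.2224]
A−BK = [0.0100 -0.0040; 0.2244 0.1102]
AᵀP(A−BK) = [1.0045 0.5982; 0.5982 0.3607]
P' = Q + AᵀP(A−BK) = [5.5045 -1.6518; -1.6518 2.6107]
tr(P') = 8.1152


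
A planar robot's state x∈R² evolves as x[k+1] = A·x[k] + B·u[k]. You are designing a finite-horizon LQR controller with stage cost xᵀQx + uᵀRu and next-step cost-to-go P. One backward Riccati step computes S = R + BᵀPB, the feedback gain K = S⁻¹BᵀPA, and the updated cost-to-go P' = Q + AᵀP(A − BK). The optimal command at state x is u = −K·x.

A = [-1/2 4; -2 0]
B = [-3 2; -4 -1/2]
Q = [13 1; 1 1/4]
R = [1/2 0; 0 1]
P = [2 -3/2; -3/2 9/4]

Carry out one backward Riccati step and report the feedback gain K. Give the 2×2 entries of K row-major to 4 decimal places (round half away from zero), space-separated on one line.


0.4392 -0.1880 0.3890 1.5461

BᵀP = [0.0000 -4.5000; 4.7500 -4.1250]
S = R + BᵀPB = [1/2 0; 0 1] + [18.0000 2.2500; 2.2500 11.5625] = [18.5000 2.2500; 2.2500 12.5625]
BᵀPA = [9.0000 0.0000; 5.8750 19.0000]
K = S⁻¹·BᵀPA = [0.4392 -0.1880; 0.3890 1.5461]
A−BK = [0.0395 0.3436; -0.0488 0.0209]
AᵀP(A−BK) = [0.2620 0.6089; 0.6089 2.6238]
P' = Q + AᵀP(A−BK) = [13.2620 1.6089; 1.6089 2.8738]
tr(P') = 16.1358


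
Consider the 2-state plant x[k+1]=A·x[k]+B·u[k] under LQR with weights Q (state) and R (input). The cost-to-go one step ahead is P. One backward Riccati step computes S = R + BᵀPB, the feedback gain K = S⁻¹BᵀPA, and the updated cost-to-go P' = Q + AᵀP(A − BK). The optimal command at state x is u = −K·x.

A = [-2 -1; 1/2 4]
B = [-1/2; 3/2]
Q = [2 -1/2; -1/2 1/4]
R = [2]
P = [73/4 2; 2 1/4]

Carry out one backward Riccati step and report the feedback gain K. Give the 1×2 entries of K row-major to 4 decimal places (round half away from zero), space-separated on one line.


2.8939 0.8788

BᵀP = [-6.1250 -0.6250]
S = R + BᵀPB = [2] + [2.1250] = [4.1250]
BᵀPA = [11.9375 3.6250]
K = S⁻¹·BᵀPA = [2.8939 0.8788]
A−BK = [-0.5530 -0.5606; -3.8409 2.6818]
AᵀP(A−BK) = [34.5161 9.5095; 9.5095 3.0644]
P' = Q + AᵀP(A−BK) = [36.5161 9.0095; 9.0095 3.3144]
tr(P') = 39.8305


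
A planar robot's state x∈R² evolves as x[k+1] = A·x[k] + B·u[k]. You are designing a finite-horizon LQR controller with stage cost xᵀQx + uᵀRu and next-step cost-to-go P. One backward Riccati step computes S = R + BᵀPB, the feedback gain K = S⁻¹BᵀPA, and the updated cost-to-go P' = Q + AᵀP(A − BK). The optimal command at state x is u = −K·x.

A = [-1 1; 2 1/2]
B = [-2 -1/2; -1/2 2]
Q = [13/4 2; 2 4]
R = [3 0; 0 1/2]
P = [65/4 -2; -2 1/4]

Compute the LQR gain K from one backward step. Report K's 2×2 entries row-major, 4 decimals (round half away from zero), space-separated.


BᵀP = [-31.5000 3.8750; -12.1250 1.5000]
S = R + BᵀPB = [3 0; 0 1/2] + [61.0625 23.5000; 23.5000 9.0625] = [64.0625 23.5000; 23.5000 9.5625]
BᵀPA = [39.2500 -29.5625; 15.1250 -11.3750]
K = S⁻¹·BᵀPA = [0.3296 -0.2548; 0.7717 -0.5633]
A−BK = [0.0451 0.2087; 0.6214 1.4991]
AᵀP(A−BK) = [0.6412 -0.4781; -0.4781 0.3716]
P' = Q + AᵀP(A−BK) = [3.8912 1.5219; 1.5219 4.3716]
tr(P') = 8.2628

0.3296 -0.2548 0.7717 -0.5633


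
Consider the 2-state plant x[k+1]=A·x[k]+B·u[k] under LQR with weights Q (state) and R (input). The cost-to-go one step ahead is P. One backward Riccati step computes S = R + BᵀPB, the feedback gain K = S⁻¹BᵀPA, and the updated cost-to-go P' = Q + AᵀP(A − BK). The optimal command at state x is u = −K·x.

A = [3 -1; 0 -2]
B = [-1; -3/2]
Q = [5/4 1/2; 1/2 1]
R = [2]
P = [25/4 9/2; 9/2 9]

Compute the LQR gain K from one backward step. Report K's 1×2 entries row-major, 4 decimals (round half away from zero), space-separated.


BᵀP = [-13.0000 -18.0000]
S = R + BᵀPB = [2] + [40.0000] = [42.0000]
BᵀPA = [-39.0000 49.0000]
K = S⁻¹·BᵀPA = [-0.9286 1.1667]
A−BK = [2.0714 0.1667; -1.3929 -0.2500]
AᵀP(A−BK) = [20.0357 -0.2500; -0.2500 3.0833]
P' = Q + AᵀP(A−BK) = [21.2857 0.2500; 0.2500 4.0833]
tr(P') = 25.3690

-0.9286 1.1667


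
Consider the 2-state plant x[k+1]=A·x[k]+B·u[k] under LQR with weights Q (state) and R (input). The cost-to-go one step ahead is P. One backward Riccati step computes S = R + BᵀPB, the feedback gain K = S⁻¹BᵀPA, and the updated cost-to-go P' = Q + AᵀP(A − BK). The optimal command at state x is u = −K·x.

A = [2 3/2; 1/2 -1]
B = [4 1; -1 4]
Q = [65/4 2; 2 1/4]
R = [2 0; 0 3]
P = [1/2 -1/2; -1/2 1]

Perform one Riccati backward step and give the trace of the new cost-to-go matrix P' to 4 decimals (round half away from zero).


BᵀP = [2.5000 -3.0000; -1.5000 3.5000]
S = R + BᵀPB = [2 0; 0 3] + [13.0000 -9.5000; -9.5000 12.5000] = [15.0000 -9.5000; -9.5000 15.5000]
BᵀPA = [3.5000 6.7500; -1.2500 -5.7500]
K = S⁻¹·BᵀPA = [0.2979 0.3515; 0.1019 -0.1555]
A−BK = [0.7065 0.2496; 0.3902 -0.0264]
AᵀP(A−BK) = [0.3348 0.2004; 0.2004 0.3581]
P' = Q + AᵀP(A−BK) = [16.5848 2.2004; 2.2004 0.6081]
tr(P') = 17.1929

17.1929


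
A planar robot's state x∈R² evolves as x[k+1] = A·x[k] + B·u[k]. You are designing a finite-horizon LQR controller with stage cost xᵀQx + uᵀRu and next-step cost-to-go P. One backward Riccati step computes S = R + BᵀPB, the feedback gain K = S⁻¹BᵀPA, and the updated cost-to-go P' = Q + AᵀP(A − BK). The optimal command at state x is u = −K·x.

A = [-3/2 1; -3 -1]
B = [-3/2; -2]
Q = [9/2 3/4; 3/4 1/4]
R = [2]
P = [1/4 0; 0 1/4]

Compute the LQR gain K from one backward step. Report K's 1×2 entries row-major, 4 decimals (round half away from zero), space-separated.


0.5789 0.0351

BᵀP = [-0.3750 -0.5000]
S = R + BᵀPB = [2] + [1.5625] = [3.5625]
BᵀPA = [2.0625 0.1250]
K = S⁻¹·BᵀPA = [0.5789 0.0351]
A−BK = [-0.6316 1.0526; -1.8421 -0.9298]
AᵀP(A−BK) = [1.6184 0.3026; 0.3026 0.4956]
P' = Q + AᵀP(A−BK) = [6.1184 1.0526; 1.0526 0.7456]
tr(P') = 6.8640


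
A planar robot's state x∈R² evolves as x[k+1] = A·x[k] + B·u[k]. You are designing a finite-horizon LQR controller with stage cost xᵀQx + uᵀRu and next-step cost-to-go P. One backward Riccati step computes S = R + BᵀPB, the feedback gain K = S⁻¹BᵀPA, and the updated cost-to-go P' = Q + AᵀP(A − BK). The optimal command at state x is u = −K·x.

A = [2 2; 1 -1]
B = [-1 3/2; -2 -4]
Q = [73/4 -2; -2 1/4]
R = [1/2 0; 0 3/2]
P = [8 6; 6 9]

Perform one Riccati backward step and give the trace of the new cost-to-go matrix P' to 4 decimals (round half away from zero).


20.7401

BᵀP = [-20.0000 -24.0000; -12.0000 -27.0000]
S = R + BᵀPB = [1/2 0; 0 3/2] + [68.0000 66.0000; 66.0000 90.0000] = [68.5000 66.0000; 66.0000 91.5000]
BᵀPA = [-64.0000 -16.0000; -51.0000 3.0000]
K = S⁻¹·BᵀPA = [-1.3025 -0.8694; 0.3821 0.6599]
A−BK = [0.1244 0.1408; -0.0765 -0.0993]
AᵀP(A−BK) = [1.1295 1.0141; 1.0141 1.1106]
P' = Q + AᵀP(A−BK) = [19.3795 -0.9859; -0.9859 1.3606]
tr(P') = 20.7401


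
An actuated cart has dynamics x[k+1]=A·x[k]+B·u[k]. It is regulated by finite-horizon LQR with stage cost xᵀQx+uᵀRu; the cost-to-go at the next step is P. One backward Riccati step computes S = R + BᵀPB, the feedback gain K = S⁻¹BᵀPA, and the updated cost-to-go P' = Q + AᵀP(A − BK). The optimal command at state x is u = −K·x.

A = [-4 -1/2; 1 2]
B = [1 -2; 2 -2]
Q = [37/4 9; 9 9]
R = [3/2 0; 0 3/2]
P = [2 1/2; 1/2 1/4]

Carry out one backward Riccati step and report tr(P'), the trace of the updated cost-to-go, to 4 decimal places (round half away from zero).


23.0537

BᵀP = [3.0000 1.0000; -5.0000 -1.5000]
S = R + BᵀPB = [3/2 0; 0 3/2] + [5.0000 -8.0000; -8.0000 13.0000] = [6.5000 -8.0000; -8.0000 14.5000]
BᵀPA = [-11.0000 0.5000; 18.5000 -0.5000]
K = S⁻¹·BᵀPA = [-0.3802 0.1074; 1.0661 0.0248]
A−BK = [-1.4876 -0.5579; 3.8926 1.8347]
AᵀP(A−BK) = [4.3450 0.9731; 0.9731 0.4587]
P' = Q + AᵀP(A−BK) = [13.5950 9.9731; 9.9731 9.4587]
tr(P') = 23.0537


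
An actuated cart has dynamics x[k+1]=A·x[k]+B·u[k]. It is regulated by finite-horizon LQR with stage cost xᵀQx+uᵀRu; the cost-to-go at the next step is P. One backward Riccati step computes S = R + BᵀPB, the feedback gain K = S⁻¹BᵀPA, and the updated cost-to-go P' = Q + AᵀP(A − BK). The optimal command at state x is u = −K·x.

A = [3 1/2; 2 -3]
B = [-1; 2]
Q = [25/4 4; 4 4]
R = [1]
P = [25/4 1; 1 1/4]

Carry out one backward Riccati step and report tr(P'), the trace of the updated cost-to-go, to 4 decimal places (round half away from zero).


BᵀP = [-4.2500 -0.5000]
S = R + BᵀPB = [1] + [3.2500] = [4.2500]
BᵀPA = [-13.7500 -0.6250]
K = S⁻¹·BᵀPA = [-3.2353 -0.1471]
A−BK = [-0.2353 0.3529; 8.4706 -2.7059]
AᵀP(A−BK) = [24.7647 -2.1471; -2.1471 0.7206]
P' = Q + AᵀP(A−BK) = [31.0147 1.8529; 1.8529 4.7206]
tr(P') = 35.7353

35.7353


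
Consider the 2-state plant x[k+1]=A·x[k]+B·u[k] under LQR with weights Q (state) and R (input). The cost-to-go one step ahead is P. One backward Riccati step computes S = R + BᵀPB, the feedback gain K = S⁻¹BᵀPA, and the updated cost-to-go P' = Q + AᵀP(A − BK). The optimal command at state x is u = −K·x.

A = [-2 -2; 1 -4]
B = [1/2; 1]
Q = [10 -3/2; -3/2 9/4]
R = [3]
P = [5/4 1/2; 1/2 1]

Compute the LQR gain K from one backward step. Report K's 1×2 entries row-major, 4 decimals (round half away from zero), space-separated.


-0.2078 -1.5065

BᵀP = [1.1250 1.2500]
S = R + BᵀPB = [3] + [1.8125] = [4.8125]
BᵀPA = [-1.0000 -7.2500]
K = S⁻¹·BᵀPA = [-0.2078 -1.5065]
A−BK = [-1.8961 -1.2468; 1.2078 -2.4935]
AᵀP(A−BK) = [3.7922 2.4935; 2.4935 18.0779]
P' = Q + AᵀP(A−BK) = [13.7922 0.9935; 0.9935 20.3279]
tr(P') = 34.1201


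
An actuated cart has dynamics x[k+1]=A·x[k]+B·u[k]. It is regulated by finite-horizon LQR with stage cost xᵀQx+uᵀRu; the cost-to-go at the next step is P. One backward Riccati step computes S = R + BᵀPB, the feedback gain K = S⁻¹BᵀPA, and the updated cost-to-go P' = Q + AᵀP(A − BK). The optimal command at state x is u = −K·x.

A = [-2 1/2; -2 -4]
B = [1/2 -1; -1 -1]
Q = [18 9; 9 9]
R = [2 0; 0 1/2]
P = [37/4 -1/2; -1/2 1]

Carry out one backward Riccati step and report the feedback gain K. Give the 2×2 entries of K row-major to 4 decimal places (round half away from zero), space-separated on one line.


BᵀP = [5.1250 -1.2500; -8.7500 -0.5000]
S = R + BᵀPB = [2 0; 0 1/2] + [3.8125 -3.8750; -3.8750 9.2500] = [5.8125 -3.8750; -3.8750 9.7500]
BᵀPA = [-7.7500 7.5625; 18.5000 -2.3750]
K = S⁻¹·BᵀPA = [-0.0930 1.5491; 1.8605 0.3721]
A−BK = [-0.0930 0.0975; -0.2326 -2.0788]
AᵀP(A−BK) = [1.8605 0.3721; 0.3721 9.4809]
P' = Q + AᵀP(A−BK) = [19.8605 9.3721; 9.3721 18.4809]
tr(P') = 38.3413

-0.0930 1.5491 1.8605 0.3721


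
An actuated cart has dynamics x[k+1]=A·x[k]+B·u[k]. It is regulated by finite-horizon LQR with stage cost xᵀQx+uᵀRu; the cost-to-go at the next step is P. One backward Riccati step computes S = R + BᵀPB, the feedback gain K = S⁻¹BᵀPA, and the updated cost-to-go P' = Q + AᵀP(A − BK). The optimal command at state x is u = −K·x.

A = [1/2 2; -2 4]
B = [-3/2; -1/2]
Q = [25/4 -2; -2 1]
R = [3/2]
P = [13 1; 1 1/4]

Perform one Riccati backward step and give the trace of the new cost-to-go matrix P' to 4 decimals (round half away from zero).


13.1731

BᵀP = [-20.0000 -1.6250]
S = R + BᵀPB = [3/2] + [30.8125] = [32.3125]
BᵀPA = [-6.7500 -46.5000]
K = S⁻¹·BᵀPA = [-0.2089 -1.4391]
A−BK = [0.1867 -0.1586; -2.1044 3.2805]
AᵀP(A−BK) = [0.8399 -0.7137; -0.7137 5.0832]
P' = Q + AᵀP(A−BK) = [7.0899 -2.7137; -2.7137 6.0832]
tr(P') = 13.1731


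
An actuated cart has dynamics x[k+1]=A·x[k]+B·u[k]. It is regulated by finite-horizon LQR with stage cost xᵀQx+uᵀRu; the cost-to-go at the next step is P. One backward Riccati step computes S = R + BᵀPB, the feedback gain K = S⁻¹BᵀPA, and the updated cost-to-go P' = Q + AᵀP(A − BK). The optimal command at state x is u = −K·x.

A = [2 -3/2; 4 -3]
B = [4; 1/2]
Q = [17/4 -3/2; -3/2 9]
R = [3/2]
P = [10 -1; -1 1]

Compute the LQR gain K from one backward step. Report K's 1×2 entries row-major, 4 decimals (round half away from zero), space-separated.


0.4120 -0.3090

BᵀP = [39.5000 -3.5000]
S = R + BᵀPB = [3/2] + [156.2500] = [157.7500]
BᵀPA = [65.0000 -48.7500]
K = S⁻¹·BᵀPA = [0.4120 -0.3090]
A−BK = [0.3518 -0.2639; 3.7940 -2.8455]
AᵀP(A−BK) = [13.2171 -9.9128; -9.9128 7.4346]
P' = Q + AᵀP(A−BK) = [17.4671 -11.4128; -11.4128 16.4346]
tr(P') = 33.9017


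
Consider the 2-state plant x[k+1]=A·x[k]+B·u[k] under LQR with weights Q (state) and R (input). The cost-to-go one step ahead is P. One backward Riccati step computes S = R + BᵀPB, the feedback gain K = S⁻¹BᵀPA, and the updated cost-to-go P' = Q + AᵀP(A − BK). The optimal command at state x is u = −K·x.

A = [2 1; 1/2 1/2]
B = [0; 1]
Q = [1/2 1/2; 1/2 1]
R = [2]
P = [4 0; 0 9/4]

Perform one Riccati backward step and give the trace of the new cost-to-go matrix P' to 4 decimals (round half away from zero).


BᵀP = [0.0000 2.2500]
S = R + BᵀPB = [2] + [2.2500] = [4.2500]
BᵀPA = [1.1250 1.1250]
K = S⁻¹·BᵀPA = [0.2647 0.2647]
A−BK = [2.0000 1.0000; 0.2353 0.2353]
AᵀP(A−BK) = [16.2647 8.2647; 8.2647 4.2647]
P' = Q + AᵀP(A−BK) = [16.7647 8.7647; 8.7647 5.2647]
tr(P') = 22.0294

22.0294


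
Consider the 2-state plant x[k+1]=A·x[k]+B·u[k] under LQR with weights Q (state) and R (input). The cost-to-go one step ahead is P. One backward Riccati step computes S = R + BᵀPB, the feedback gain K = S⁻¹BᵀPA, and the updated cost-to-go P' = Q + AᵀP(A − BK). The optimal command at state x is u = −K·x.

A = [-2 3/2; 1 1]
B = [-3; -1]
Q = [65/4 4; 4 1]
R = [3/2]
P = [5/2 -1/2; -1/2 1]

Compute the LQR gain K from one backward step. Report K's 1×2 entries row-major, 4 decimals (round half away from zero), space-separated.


0.6591 -0.4545

BᵀP = [-7.0000 0.5000]
S = R + BᵀPB = [3/2] + [20.5000] = [22.0000]
BᵀPA = [14.5000 -10.0000]
K = S⁻¹·BᵀPA = [0.6591 -0.4545]
A−BK = [-0.0227 0.1364; 1.6591 0.5455]
AᵀP(A−BK) = [3.4432 0.3409; 0.3409 0.5795]
P' = Q + AᵀP(A−BK) = [19.6932 4.3409; 4.3409 1.5795]
tr(P') = 21.2727


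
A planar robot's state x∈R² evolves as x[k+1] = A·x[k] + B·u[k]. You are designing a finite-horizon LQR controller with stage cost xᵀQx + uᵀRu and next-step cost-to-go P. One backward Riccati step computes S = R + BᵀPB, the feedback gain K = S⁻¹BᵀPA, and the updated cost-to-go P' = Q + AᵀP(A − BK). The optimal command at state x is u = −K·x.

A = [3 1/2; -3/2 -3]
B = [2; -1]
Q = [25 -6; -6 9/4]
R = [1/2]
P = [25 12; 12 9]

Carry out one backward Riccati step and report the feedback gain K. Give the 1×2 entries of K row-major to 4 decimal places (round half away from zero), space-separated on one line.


1.4878 -0.4228

BᵀP = [38.0000 15.0000]
S = R + BᵀPB = [1/2] + [61.0000] = [61.5000]
BᵀPA = [91.5000 -26.0000]
K = S⁻¹·BᵀPA = [1.4878 -0.4228]
A−BK = [0.0244 1.3455; -0.0122 -3.4228]
AᵀP(A−BK) = [1.1159 -0.3171; -0.3171 40.2581]
P' = Q + AᵀP(A−BK) = [26.1159 -6.3171; -6.3171 42.5081]
tr(P') = 68.6240


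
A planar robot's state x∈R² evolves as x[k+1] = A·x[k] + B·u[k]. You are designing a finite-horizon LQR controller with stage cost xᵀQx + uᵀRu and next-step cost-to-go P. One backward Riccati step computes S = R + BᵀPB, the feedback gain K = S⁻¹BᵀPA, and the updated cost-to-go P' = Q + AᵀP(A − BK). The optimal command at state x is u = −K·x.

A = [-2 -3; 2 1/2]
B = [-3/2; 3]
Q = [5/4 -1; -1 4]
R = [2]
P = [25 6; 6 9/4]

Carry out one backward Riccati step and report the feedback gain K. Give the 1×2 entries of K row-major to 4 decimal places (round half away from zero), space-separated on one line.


BᵀP = [-19.5000 -2.2500]
S = R + BᵀPB = [2] + [22.5000] = [24.5000]
BᵀPA = [34.5000 57.3750]
K = S⁻¹·BᵀPA = [1.4082 2.3418]
A−BK = [0.1122 0.5128; -2.2245 -6.5255]
AᵀP(A−BK) = [12.4184 29.4566; 29.4566 73.1996]
P' = Q + AᵀP(A−BK) = [13.6684 28.4566; 28.4566 77.1996]
tr(P') = 90.8680

1.4082 2.3418


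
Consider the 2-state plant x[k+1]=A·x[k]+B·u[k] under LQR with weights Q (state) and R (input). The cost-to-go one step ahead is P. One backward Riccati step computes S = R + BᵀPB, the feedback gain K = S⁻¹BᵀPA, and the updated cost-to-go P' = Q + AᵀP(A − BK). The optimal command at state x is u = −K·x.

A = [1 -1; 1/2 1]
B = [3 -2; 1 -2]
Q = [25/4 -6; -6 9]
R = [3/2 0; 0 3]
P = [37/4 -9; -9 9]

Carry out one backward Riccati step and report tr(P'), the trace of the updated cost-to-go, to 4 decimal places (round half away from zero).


17.4282

BᵀP = [18.7500 -18.0000; -0.5000 0.0000]
S = R + BᵀPB = [3/2 0; 0 3] + [38.2500 -1.5000; -1.5000 1.0000] = [39.7500 -1.5000; -1.5000 4.0000]
BᵀPA = [9.7500 -36.7500; -0.5000 0.5000]
K = S⁻¹·BᵀPA = [0.2440 -0.9330; -0.0335 -0.2249]
A−BK = [0.2010 1.3493; 0.1890 1.4833]
AᵀP(A−BK) = [0.1041 -0.2656; -0.2656 2.0742]
P' = Q + AᵀP(A−BK) = [6.3541 -6.2656; -6.2656 11.0742]
tr(P') = 17.4282


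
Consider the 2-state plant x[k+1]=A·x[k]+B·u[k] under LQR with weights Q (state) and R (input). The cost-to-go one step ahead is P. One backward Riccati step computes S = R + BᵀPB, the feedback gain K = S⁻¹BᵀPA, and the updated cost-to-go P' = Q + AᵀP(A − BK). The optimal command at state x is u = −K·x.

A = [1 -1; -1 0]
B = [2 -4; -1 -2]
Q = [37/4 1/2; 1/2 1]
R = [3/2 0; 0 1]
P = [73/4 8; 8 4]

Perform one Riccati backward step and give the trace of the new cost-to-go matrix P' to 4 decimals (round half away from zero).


BᵀP = [28.5000 12.0000; -89.0000 -40.0000]
S = R + BᵀPB = [3/2 0; 0 1] + [45.0000 -138.0000; -138.0000 436.0000] = [46.5000 -138.0000; -138.0000 437.0000]
BᵀPA = [16.5000 -28.5000; -49.0000 89.0000]
K = S⁻¹·BᵀPA = [0.3514 -0.1351; -0.0012 0.1610]
A−BK = [0.2926 -0.0858; -0.6510 0.1868]
AᵀP(A−BK) = [0.3951 -0.1319; -0.1319 0.0708]
P' = Q + AᵀP(A−BK) = [9.6451 0.3681; 0.3681 1.0708]
tr(P') = 10.7159

10.7159


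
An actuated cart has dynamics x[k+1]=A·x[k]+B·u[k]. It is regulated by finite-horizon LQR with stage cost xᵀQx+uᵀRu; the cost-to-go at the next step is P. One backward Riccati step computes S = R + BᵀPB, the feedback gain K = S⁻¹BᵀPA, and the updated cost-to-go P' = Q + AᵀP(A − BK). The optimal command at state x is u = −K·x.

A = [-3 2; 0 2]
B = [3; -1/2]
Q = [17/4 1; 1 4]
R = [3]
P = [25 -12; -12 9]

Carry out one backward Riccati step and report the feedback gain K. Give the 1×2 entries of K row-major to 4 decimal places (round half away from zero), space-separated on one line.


BᵀP = [81.0000 -40.5000]
S = R + BᵀPB = [3] + [263.2500] = [266.2500]
BᵀPA = [-243.0000 81.0000]
K = S⁻¹·BᵀPA = [-0.9127 0.3042]
A−BK = [-0.2620 1.0873; -0.4563 2.1521]
AᵀP(A−BK) = [3.2197 -4.0732; -4.0732 15.3577]
P' = Q + AᵀP(A−BK) = [7.4697 -3.0732; -3.0732 19.3577]
tr(P') = 26.8275

-0.9127 0.3042


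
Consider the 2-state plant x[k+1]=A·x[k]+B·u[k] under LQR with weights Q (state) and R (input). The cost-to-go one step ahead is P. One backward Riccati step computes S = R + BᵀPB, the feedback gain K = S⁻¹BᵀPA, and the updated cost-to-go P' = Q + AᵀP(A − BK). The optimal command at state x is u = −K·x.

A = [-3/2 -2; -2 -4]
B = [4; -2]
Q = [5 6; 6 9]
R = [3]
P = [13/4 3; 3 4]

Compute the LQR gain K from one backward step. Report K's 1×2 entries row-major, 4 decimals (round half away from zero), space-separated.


-0.8043 -1.3043

BᵀP = [7.0000 4.0000]
S = R + BᵀPB = [3] + [20.0000] = [23.0000]
BᵀPA = [-18.5000 -30.0000]
K = S⁻¹·BᵀPA = [-0.8043 -1.3043]
A−BK = [1.7174 3.2174; -3.6087 -6.6087]
AᵀP(A−BK) = [26.4321 47.6196; 47.6196 85.8696]
P' = Q + AᵀP(A−BK) = [31.4321 53.6196; 53.6196 94.8696]
tr(P') = 126.3016


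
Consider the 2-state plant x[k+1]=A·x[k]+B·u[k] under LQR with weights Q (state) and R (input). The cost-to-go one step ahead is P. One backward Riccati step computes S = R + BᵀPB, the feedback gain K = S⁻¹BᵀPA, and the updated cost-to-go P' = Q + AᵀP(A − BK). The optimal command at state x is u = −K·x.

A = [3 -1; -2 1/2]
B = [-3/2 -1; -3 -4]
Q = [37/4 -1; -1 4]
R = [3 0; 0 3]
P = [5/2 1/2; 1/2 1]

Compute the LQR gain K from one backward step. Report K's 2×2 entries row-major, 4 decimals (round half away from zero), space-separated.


-0.7737 0.2628 0.4380 -0.1204

BᵀP = [-5.2500 -3.7500; -4.5000 -4.5000]
S = R + BᵀPB = [3 0; 0 3] + [19.1250 20.2500; 20.2500 22.5000] = [22.1250 20.2500; 20.2500 25.5000]
BᵀPA = [-8.2500 3.3750; -4.5000 2.2500]
K = S⁻¹·BᵀPA = [-0.7737 0.2628; 0.4380 -0.1204]
A−BK = [2.2774 -0.7263; -2.5693 0.8066]
AᵀP(A−BK) = [16.0876 -5.1241; -5.1241 1.6341]
P' = Q + AᵀP(A−BK) = [25.3376 -6.1241; -6.1241 5.6341]
tr(P') = 30.9717


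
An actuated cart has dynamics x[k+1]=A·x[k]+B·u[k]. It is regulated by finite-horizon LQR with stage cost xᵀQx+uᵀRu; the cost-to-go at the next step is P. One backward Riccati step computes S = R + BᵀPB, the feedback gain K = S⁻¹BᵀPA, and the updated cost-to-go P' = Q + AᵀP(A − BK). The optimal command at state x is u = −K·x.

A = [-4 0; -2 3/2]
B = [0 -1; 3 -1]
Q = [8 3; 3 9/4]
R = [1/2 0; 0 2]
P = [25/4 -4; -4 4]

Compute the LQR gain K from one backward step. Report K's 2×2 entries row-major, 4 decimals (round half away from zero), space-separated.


BᵀP = [-12.0000 12.0000; -2.2500 0.0000]
S = R + BᵀPB = [1/2 0; 0 2] + [36.0000 0.0000; 0.0000 2.2500] = [36.5000 0.0000; 0.0000 4.2500]
BᵀPA = [24.0000 18.0000; 9.0000 0.0000]
K = S⁻¹·BᵀPA = [0.6575 0.4932; 2.1176 0.0000]
A−BK = [-1.8824 0.0000; -1.8550 0.0205]
AᵀP(A−BK) = [17.1604 0.1644; 0.1644 0.1233]
P' = Q + AᵀP(A−BK) = [25.1604 3.1644; 3.1644 2.3733]
tr(P') = 27.5336

0.6575 0.4932 2.1176 0.0000


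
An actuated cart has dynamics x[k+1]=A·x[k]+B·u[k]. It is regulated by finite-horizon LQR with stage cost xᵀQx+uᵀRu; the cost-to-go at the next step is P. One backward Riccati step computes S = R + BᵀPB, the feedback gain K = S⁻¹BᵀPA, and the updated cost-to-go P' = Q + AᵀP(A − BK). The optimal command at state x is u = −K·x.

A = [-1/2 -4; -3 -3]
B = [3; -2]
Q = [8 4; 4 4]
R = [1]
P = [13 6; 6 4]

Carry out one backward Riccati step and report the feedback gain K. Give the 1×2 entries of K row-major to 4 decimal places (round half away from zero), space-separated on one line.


BᵀP = [27.0000 10.0000]
S = R + BᵀPB = [1] + [61.0000] = [62.0000]
BᵀPA = [-43.5000 -138.0000]
K = S⁻¹·BᵀPA = [-0.7016 -2.2258]
A−BK = [1.6048 2.6774; -4.4032 -7.4516]
AᵀP(A−BK) = [26.7298 46.1774; 46.1774 80.8387]
P' = Q + AᵀP(A−BK) = [34.7298 50.1774; 50.1774 84.8387]
tr(P') = 119.5685

-0.7016 -2.2258


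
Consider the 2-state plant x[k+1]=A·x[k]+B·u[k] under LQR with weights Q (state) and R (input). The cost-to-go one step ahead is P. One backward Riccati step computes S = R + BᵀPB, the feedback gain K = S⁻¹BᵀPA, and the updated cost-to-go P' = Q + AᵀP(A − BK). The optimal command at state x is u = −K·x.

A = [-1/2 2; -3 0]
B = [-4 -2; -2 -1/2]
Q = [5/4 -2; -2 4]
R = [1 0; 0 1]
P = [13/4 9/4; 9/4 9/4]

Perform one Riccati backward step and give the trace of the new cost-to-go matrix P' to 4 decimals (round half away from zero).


8.6539

BᵀP = [-17.5000 -13.5000; -7.6250 -5.6250]
S = R + BᵀPB = [1 0; 0 1] + [97.0000 41.7500; 41.7500 18.0625] = [98.0000 41.7500; 41.7500 19.0625]
BᵀPA = [49.2500 -35.0000; 20.6875 -15.2500]
K = S⁻¹·BᵀPA = [0.6007 -0.2439; -0.2304 -0.2659]
A−BK = [1.4420 0.4928; -1.9138 -0.6207]
AᵀP(A−BK) = [2.9941 0.7611; 0.7611 0.4098]
P' = Q + AᵀP(A−BK) = [4.2441 -1.2389; -1.2389 4.4098]
tr(P') = 8.6539


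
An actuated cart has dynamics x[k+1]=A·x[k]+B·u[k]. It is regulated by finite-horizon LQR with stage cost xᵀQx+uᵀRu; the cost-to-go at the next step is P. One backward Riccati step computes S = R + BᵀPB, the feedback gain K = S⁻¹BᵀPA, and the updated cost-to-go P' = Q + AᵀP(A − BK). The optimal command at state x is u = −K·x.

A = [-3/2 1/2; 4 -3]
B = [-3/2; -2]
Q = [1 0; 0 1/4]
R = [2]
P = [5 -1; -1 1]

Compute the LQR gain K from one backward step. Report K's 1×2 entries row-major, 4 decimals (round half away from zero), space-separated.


BᵀP = [-5.5000 -0.5000]
S = R + BᵀPB = [2] + [9.2500] = [11.2500]
BᵀPA = [6.2500 -1.2500]
K = S⁻¹·BᵀPA = [0.5556 -0.1111]
A−BK = [-0.6667 0.3333; 5.1111 -3.2222]
AᵀP(A−BK) = [35.7778 -21.5556; -21.5556 13.1111]
P' = Q + AᵀP(A−BK) = [36.7778 -21.5556; -21.5556 13.3611]
tr(P') = 50.1389

0.5556 -0.1111


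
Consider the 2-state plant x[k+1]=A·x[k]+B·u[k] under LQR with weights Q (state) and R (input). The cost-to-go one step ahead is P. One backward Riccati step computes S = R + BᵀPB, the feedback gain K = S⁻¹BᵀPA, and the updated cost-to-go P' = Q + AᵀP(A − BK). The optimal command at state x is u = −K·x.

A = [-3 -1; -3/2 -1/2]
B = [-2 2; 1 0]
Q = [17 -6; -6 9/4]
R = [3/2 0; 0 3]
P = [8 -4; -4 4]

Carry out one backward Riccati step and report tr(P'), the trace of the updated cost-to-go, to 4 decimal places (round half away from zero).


BᵀP = [-20.0000 12.0000; 16.0000 -8.0000]
S = R + BᵀPB = [3/2 0; 0 3] + [52.0000 -40.0000; -40.0000 32.0000] = [53.5000 -40.0000; -40.0000 35.0000]
BᵀPA = [42.0000 14.0000; -36.0000 -12.0000]
K = S⁻¹·BᵀPA = [0.1101 0.0367; -0.9028 -0.3009]
A−BK = [-0.9743 -0.3248; -1.6101 -0.5367]
AᵀP(A−BK) = [7.8771 2.6257; 2.6257 0.8752]
P' = Q + AᵀP(A−BK) = [24.8771 -3.3743; -3.3743 3.1252]
tr(P') = 28.0023

28.0023


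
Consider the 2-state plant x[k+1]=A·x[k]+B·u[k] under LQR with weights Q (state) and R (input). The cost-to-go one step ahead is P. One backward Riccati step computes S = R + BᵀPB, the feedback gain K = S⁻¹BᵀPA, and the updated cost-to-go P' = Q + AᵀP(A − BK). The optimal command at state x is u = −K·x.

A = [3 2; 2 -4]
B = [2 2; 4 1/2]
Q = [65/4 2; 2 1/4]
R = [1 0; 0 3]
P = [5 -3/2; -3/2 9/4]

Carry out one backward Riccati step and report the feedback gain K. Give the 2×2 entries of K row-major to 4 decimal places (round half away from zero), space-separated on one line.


0.4116 -1.1030 0.9470 1.8545

BᵀP = [4.0000 6.0000; 9.2500 -1.8750]
S = R + BᵀPB = [1 0; 0 3] + [32.0000 11.0000; 11.0000 17.5625] = [33.0000 11.0000; 11.0000 20.5625]
BᵀPA = [24.0000 -16.0000; 24.0000 26.0000]
K = S⁻¹·BᵀPA = [0.4116 -1.1030; 0.9470 1.8545]
A−BK = [0.2828 0.4970; -0.1199 -0.5152]
AᵀP(A−BK) = [3.3938 5.9644; 5.9644 14.1347]
P' = Q + AᵀP(A−BK) = [19.6438 7.9644; 7.9644 14.3847]
tr(P') = 34.0285


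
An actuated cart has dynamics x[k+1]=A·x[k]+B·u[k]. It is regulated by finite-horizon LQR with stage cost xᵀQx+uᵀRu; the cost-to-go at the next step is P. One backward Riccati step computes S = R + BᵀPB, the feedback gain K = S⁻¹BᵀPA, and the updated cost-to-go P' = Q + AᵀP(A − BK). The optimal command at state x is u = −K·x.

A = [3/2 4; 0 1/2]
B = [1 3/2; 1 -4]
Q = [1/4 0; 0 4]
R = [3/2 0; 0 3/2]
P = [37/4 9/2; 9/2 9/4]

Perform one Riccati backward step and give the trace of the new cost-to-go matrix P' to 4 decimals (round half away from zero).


BᵀP = [13.7500 6.7500; -4.1250 -2.2500]
S = R + BᵀPB = [3/2 0; 0 3/2] + [20.5000 -6.3750; -6.3750 2.8125] = [22.0000 -6.3750; -6.3750 4.3125]
BᵀPA = [20.6250 58.3750; -6.1875 -17.6250]
K = S⁻¹·BᵀPA = [0.9127 2.5700; -0.0856 -0.2878]
A−BK = [0.7156 1.8617; -1.2550 -3.2213]
AᵀP(A−BK) = [1.4585 4.0877; 4.0877 11.4655]
P' = Q + AᵀP(A−BK) = [1.7085 4.0877; 4.0877 15.4655]
tr(P') = 17.1740

17.1740


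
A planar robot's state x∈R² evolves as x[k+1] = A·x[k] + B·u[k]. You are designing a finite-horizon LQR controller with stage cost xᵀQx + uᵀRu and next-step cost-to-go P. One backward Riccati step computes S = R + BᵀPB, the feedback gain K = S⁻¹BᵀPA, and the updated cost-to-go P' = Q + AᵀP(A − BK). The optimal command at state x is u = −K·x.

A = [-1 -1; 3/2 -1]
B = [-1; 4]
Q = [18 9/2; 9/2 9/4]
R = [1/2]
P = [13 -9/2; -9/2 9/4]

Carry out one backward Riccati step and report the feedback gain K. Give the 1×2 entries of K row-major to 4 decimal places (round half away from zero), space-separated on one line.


0.5994 0.2047

BᵀP = [-31.0000 13.5000]
S = R + BᵀPB = [1/2] + [85.0000] = [85.5000]
BᵀPA = [51.2500 17.5000]
K = S⁻¹·BᵀPA = [0.5994 0.2047]
A−BK = [-0.4006 -0.7953; -0.8977 -1.8187]
AᵀP(A−BK) = [0.8425 1.3852; 1.3852 2.6681]
P' = Q + AᵀP(A−BK) = [18.8425 5.8852; 5.8852 4.9181]
tr(P') = 23.7606
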